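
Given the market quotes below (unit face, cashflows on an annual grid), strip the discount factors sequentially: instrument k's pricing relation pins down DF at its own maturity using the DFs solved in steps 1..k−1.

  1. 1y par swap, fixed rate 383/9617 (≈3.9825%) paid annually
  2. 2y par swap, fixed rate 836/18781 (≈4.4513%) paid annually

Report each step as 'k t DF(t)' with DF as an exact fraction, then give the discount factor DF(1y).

step 1 [1y] swap r/1=383/9617: DF=(1 − 383/9617·(0))/(1+383/9617) = 9617/10000 ≈ 0.961700
step 2 [2y] swap r/1=836/18781: DF=(1 − 836/18781·(0.961700))/(1+836/18781) = 2291/2500 ≈ 0.916400

1 1 9617/10000
2 2 2291/2500
DF(1y) = 9617/10000 ≈ 0.961700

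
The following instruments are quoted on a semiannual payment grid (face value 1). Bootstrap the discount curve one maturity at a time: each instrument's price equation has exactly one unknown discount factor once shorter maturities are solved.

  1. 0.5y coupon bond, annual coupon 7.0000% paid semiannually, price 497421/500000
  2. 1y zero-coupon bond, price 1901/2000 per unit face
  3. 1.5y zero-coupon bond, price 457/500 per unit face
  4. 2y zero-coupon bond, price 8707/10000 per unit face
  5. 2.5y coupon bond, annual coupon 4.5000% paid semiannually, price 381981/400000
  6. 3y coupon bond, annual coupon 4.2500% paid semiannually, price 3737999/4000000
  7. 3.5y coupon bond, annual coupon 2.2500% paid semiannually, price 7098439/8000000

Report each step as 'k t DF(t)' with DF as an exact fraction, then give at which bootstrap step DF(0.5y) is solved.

step 1 [0.5y] bond c/2=7/200: DF=(497421/500000 − 7/200·(0))/(1+7/200) = 2403/2500 ≈ 0.961200
step 2 [1y] zero: DF = P = 1901/2000 ≈ 0.950500
step 3 [1.5y] zero: DF = P = 457/500 ≈ 0.914000
step 4 [2y] zero: DF = P = 8707/10000 ≈ 0.870700
step 5 [2.5y] bond c/2=9/400: DF=(381981/400000 − 9/400·(0.961200+0.950500+0.914000+0.870700))/(1+9/400) = 4263/5000 ≈ 0.852600
step 6 [3y] bond c/2=17/800: DF=(3737999/4000000 − 17/800·(0.961200+0.950500+0.914000+0.870700+0.852600))/(1+17/800) = 2051/2500 ≈ 0.820400
step 7 [3.5y] bond c/2=9/800: DF=(7098439/8000000 − 9/800·(0.961200+0.950500+0.914000+0.870700+0.852600+0.820400))/(1+9/800) = 8177/10000 ≈ 0.817700

1 1/2 2403/2500
2 1 1901/2000
3 3/2 457/500
4 2 8707/10000
5 5/2 4263/5000
6 3 2051/2500
7 7/2 8177/10000
DF(0.5y) is solved at step 1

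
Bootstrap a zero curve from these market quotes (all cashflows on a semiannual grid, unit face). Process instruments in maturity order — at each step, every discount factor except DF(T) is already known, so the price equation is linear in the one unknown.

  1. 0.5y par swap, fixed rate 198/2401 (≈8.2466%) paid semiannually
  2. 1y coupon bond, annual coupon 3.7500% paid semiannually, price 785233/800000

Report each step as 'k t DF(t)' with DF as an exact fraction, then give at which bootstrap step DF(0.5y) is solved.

step 1 [0.5y] swap r/2=99/2401: DF=(1 − 99/2401·(0))/(1+99/2401) = 2401/2500 ≈ 0.960400
step 2 [1y] bond c/2=3/160: DF=(785233/800000 − 3/160·(0.960400))/(1+3/160) = 4729/5000 ≈ 0.945800

1 1/2 2401/2500
2 1 4729/5000
DF(0.5y) is solved at step 1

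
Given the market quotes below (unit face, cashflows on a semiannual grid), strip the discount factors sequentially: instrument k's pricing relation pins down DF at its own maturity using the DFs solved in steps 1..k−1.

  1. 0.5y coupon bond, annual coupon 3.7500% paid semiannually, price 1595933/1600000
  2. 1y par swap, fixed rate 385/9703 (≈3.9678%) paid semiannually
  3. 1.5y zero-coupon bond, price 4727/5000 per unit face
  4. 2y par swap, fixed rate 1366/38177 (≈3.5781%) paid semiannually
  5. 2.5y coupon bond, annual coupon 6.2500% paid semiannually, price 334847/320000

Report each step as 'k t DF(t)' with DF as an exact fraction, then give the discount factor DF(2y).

step 1 [0.5y] bond c/2=3/160: DF=(1595933/1600000 − 3/160·(0))/(1+3/160) = 9791/10000 ≈ 0.979100
step 2 [1y] swap r/2=385/19406: DF=(1 − 385/19406·(0.979100))/(1+385/19406) = 1923/2000 ≈ 0.961500
step 3 [1.5y] zero: DF = P = 4727/5000 ≈ 0.945400
step 4 [2y] swap r/2=683/38177: DF=(1 − 683/38177·(0.979100+0.961500+0.945400))/(1+683/38177) = 9317/10000 ≈ 0.931700
step 5 [2.5y] bond c/2=1/32: DF=(334847/320000 − 1/32·(0.979100+0.961500+0.945400+0.931700))/(1+1/32) = 899/1000 ≈ 0.899000

1 1/2 9791/10000
2 1 1923/2000
3 3/2 4727/5000
4 2 9317/10000
5 5/2 899/1000
DF(2y) = 9317/10000 ≈ 0.931700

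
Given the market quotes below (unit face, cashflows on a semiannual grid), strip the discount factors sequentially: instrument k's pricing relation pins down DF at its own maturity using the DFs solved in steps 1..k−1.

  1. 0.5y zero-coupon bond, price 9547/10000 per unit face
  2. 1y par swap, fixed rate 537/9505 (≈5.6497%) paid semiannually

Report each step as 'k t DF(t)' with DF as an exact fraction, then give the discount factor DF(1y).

1 1/2 9547/10000
2 1 9463/10000
DF(1y) = 9463/10000 ≈ 0.946300

step 1 [0.5y] zero: DF = P = 9547/10000 ≈ 0.954700
step 2 [1y] swap r/2=537/19010: DF=(1 − 537/19010·(0.954700))/(1+537/19010) = 9463/10000 ≈ 0.946300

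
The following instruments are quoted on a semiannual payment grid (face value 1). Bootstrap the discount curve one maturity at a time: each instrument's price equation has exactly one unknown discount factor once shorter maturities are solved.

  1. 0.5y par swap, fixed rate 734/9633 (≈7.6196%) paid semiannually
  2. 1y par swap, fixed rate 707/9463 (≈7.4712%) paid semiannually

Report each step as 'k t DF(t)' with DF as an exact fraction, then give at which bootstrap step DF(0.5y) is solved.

1 1/2 9633/10000
2 1 9293/10000
DF(0.5y) is solved at step 1

step 1 [0.5y] swap r/2=367/9633: DF=(1 − 367/9633·(0))/(1+367/9633) = 9633/10000 ≈ 0.963300
step 2 [1y] swap r/2=707/18926: DF=(1 − 707/18926·(0.963300))/(1+707/18926) = 9293/10000 ≈ 0.929300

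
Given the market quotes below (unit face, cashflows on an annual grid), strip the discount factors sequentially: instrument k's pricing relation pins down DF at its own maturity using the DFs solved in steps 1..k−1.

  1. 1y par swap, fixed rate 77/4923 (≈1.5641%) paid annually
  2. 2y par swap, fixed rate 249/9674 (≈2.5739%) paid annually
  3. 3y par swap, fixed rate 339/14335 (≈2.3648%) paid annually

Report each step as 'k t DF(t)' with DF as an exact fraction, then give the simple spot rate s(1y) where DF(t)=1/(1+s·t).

step 1 [1y] swap r/1=77/4923: DF=(1 − 77/4923·(0))/(1+77/4923) = 4923/5000 ≈ 0.984600
step 2 [2y] swap r/1=249/9674: DF=(1 − 249/9674·(0.984600))/(1+249/9674) = 4751/5000 ≈ 0.950200
step 3 [3y] swap r/1=339/14335: DF=(1 − 339/14335·(0.984600+0.950200))/(1+339/14335) = 4661/5000 ≈ 0.932200

1 1 4923/5000
2 2 4751/5000
3 3 4661/5000
s(1y) = (1/(4923/5000) − 1)/(1) = 77/4923 ≈ 1.5641%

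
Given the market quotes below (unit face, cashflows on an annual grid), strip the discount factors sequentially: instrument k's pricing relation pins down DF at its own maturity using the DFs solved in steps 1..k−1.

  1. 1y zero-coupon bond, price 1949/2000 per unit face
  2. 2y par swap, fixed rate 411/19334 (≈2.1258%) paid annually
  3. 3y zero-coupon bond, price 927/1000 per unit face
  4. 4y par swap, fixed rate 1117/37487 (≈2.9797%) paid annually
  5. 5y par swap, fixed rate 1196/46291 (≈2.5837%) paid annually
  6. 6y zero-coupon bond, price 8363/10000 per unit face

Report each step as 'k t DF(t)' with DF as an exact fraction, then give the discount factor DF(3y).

step 1 [1y] zero: DF = P = 1949/2000 ≈ 0.974500
step 2 [2y] swap r/1=411/19334: DF=(1 − 411/19334·(0.974500))/(1+411/19334) = 9589/10000 ≈ 0.958900
step 3 [3y] zero: DF = P = 927/1000 ≈ 0.927000
step 4 [4y] swap r/1=1117/37487: DF=(1 − 1117/37487·(0.974500+0.958900+0.927000))/(1+1117/37487) = 8883/10000 ≈ 0.888300
step 5 [5y] swap r/1=1196/46291: DF=(1 − 1196/46291·(0.974500+0.958900+0.927000+0.888300))/(1+1196/46291) = 2201/2500 ≈ 0.880400
step 6 [6y] zero: DF = P = 8363/10000 ≈ 0.836300

1 1 1949/2000
2 2 9589/10000
3 3 927/1000
4 4 8883/10000
5 5 2201/2500
6 6 8363/10000
DF(3y) = 927/1000 ≈ 0.927000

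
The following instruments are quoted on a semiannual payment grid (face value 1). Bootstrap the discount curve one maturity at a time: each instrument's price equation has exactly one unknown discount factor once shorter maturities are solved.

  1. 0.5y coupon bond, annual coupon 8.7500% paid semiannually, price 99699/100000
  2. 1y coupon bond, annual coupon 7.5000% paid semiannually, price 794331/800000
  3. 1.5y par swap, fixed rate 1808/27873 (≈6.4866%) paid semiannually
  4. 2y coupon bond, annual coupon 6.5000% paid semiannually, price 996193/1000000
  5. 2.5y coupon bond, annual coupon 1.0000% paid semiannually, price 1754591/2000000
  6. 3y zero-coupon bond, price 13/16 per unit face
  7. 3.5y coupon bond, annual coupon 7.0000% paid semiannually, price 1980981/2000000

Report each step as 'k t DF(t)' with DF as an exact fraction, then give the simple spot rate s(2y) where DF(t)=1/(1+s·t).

1 1/2 597/625
2 1 369/400
3 3/2 1137/1250
4 2 8771/10000
5 5/2 8547/10000
6 3 13/16
7 7/2 7767/10000
s(2y) = (1/(8771/10000) − 1)/(2) = 1229/17542 ≈ 7.0060%

step 1 [0.5y] bond c/2=7/160: DF=(99699/100000 − 7/160·(0))/(1+7/160) = 597/625 ≈ 0.955200
step 2 [1y] bond c/2=3/80: DF=(794331/800000 − 3/80·(0.955200))/(1+3/80) = 369/400 ≈ 0.922500
step 3 [1.5y] swap r/2=904/27873: DF=(1 − 904/27873·(0.955200+0.922500))/(1+904/27873) = 1137/1250 ≈ 0.909600
step 4 [2y] bond c/2=13/400: DF=(996193/1000000 − 13/400·(0.955200+0.922500+0.909600))/(1+13/400) = 8771/10000 ≈ 0.877100
step 5 [2.5y] bond c/2=1/200: DF=(1754591/2000000 − 1/200·(0.955200+0.922500+0.909600+0.877100))/(1+1/200) = 8547/10000 ≈ 0.854700
step 6 [3y] zero: DF = P = 13/16 ≈ 0.812500
step 7 [3.5y] bond c/2=7/200: DF=(1980981/2000000 − 7/200·(0.955200+0.922500+0.909600+0.877100+0.854700+0.812500))/(1+7/200) = 7767/10000 ≈ 0.776700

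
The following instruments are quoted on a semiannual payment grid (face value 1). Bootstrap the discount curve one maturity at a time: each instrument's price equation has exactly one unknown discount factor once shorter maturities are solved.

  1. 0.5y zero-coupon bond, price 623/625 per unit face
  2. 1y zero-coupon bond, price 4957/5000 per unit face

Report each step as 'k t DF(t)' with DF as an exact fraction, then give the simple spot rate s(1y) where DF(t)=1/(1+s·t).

1 1/2 623/625
2 1 4957/5000
s(1y) = (1/(4957/5000) − 1)/(1) = 43/4957 ≈ 0.8675%

step 1 [0.5y] zero: DF = P = 623/625 ≈ 0.996800
step 2 [1y] zero: DF = P = 4957/5000 ≈ 0.991400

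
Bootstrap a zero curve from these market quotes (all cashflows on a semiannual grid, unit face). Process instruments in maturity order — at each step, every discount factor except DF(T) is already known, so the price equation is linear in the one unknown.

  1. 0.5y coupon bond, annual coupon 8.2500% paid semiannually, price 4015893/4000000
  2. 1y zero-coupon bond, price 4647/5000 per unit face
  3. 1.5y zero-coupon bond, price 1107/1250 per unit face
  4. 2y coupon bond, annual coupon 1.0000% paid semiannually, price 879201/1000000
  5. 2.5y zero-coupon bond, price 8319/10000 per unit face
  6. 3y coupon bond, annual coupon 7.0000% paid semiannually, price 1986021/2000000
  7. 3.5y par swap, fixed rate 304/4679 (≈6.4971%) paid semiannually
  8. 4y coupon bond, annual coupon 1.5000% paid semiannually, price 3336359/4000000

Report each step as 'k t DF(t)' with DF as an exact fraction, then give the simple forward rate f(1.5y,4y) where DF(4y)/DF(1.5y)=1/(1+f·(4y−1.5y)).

step 1 [0.5y] bond c/2=33/800: DF=(4015893/4000000 − 33/800·(0))/(1+33/800) = 4821/5000 ≈ 0.964200
step 2 [1y] zero: DF = P = 4647/5000 ≈ 0.929400
step 3 [1.5y] zero: DF = P = 1107/1250 ≈ 0.885600
step 4 [2y] bond c/2=1/200: DF=(879201/1000000 − 1/200·(0.964200+0.929400+0.885600))/(1+1/200) = 861/1000 ≈ 0.861000
step 5 [2.5y] zero: DF = P = 8319/10000 ≈ 0.831900
step 6 [3y] bond c/2=7/200: DF=(1986021/2000000 − 7/200·(0.964200+0.929400+0.885600+0.861000+0.831900))/(1+7/200) = 4041/5000 ≈ 0.808200
step 7 [3.5y] swap r/2=152/4679: DF=(1 − 152/4679·(0.964200+0.929400+0.885600+0.861000+0.831900+0.808200))/(1+152/4679) = 1003/1250 ≈ 0.802400
step 8 [4y] bond c/2=3/400: DF=(3336359/4000000 − 3/400·(0.964200+0.929400+0.885600+0.861000+0.831900+0.808200+0.802400))/(1+3/400) = 3913/5000 ≈ 0.782600

1 1/2 4821/5000
2 1 4647/5000
3 3/2 1107/1250
4 2 861/1000
5 5/2 8319/10000
6 3 4041/5000
7 7/2 1003/1250
8 4 3913/5000
f(1.5y,4y) = ((1107/1250)/(3913/5000) − 1)/(5/2) = 206/3913 ≈ 5.2645%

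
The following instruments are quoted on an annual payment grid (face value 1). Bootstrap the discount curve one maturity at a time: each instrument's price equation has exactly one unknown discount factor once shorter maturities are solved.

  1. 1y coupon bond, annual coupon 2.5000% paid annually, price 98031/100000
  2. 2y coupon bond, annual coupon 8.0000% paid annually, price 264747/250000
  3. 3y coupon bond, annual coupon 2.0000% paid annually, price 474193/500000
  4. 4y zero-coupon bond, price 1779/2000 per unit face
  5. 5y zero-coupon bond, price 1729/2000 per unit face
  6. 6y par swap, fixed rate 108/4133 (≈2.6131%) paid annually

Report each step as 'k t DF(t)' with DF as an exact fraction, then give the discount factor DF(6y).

1 1 2391/2500
2 2 9097/10000
3 3 2233/2500
4 4 1779/2000
5 5 1729/2000
6 6 2149/2500
DF(6y) = 2149/2500 ≈ 0.859600

step 1 [1y] bond c/1=1/40: DF=(98031/100000 − 1/40·(0))/(1+1/40) = 2391/2500 ≈ 0.956400
step 2 [2y] bond c/1=2/25: DF=(264747/250000 − 2/25·(0.956400))/(1+2/25) = 9097/10000 ≈ 0.909700
step 3 [3y] bond c/1=1/50: DF=(474193/500000 − 1/50·(0.956400+0.909700))/(1+1/50) = 2233/2500 ≈ 0.893200
step 4 [4y] zero: DF = P = 1779/2000 ≈ 0.889500
step 5 [5y] zero: DF = P = 1729/2000 ≈ 0.864500
step 6 [6y] swap r/1=108/4133: DF=(1 − 108/4133·(0.956400+0.909700+0.893200+0.889500+0.864500))/(1+108/4133) = 2149/2500 ≈ 0.859600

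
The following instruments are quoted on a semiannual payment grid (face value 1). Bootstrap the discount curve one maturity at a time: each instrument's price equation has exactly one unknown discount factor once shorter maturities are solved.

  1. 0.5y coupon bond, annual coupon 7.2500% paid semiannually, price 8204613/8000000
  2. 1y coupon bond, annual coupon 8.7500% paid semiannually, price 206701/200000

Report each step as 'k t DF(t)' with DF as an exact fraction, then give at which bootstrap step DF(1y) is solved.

step 1 [0.5y] bond c/2=29/800: DF=(8204613/8000000 − 29/800·(0))/(1+29/800) = 9897/10000 ≈ 0.989700
step 2 [1y] bond c/2=7/160: DF=(206701/200000 − 7/160·(0.989700))/(1+7/160) = 9487/10000 ≈ 0.948700

1 1/2 9897/10000
2 1 9487/10000
DF(1y) is solved at step 2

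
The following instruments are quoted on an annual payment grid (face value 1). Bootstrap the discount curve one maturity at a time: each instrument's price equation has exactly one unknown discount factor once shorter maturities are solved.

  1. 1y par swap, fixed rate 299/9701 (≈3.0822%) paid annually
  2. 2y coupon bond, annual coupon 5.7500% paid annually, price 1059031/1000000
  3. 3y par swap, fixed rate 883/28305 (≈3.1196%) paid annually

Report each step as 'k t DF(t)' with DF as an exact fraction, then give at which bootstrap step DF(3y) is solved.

1 1 9701/10000
2 2 9487/10000
3 3 9117/10000
DF(3y) is solved at step 3

step 1 [1y] swap r/1=299/9701: DF=(1 − 299/9701·(0))/(1+299/9701) = 9701/10000 ≈ 0.970100
step 2 [2y] bond c/1=23/400: DF=(1059031/1000000 − 23/400·(0.970100))/(1+23/400) = 9487/10000 ≈ 0.948700
step 3 [3y] swap r/1=883/28305: DF=(1 − 883/28305·(0.970100+0.948700))/(1+883/28305) = 9117/10000 ≈ 0.911700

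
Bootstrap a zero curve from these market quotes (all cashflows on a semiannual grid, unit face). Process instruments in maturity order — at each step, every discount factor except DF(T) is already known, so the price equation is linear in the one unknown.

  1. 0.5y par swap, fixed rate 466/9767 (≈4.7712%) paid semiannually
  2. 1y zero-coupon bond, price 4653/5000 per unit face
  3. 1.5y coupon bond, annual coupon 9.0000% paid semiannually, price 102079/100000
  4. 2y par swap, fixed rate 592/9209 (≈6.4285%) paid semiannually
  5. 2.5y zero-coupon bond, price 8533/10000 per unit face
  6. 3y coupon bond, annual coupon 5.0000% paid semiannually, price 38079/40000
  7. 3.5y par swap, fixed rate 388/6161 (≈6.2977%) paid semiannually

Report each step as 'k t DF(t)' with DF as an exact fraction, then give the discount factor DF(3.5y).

1 1/2 9767/10000
2 1 4653/5000
3 3/2 8947/10000
4 2 551/625
5 5/2 8533/10000
6 3 8181/10000
7 7/2 403/500
DF(3.5y) = 403/500 ≈ 0.806000

step 1 [0.5y] swap r/2=233/9767: DF=(1 − 233/9767·(0))/(1+233/9767) = 9767/10000 ≈ 0.976700
step 2 [1y] zero: DF = P = 4653/5000 ≈ 0.930600
step 3 [1.5y] bond c/2=9/200: DF=(102079/100000 − 9/200·(0.976700+0.930600))/(1+9/200) = 8947/10000 ≈ 0.894700
step 4 [2y] swap r/2=296/9209: DF=(1 − 296/9209·(0.976700+0.930600+0.894700))/(1+296/9209) = 551/625 ≈ 0.881600
step 5 [2.5y] zero: DF = P = 8533/10000 ≈ 0.853300
step 6 [3y] bond c/2=1/40: DF=(38079/40000 − 1/40·(0.976700+0.930600+0.894700+0.881600+0.853300))/(1+1/40) = 8181/10000 ≈ 0.818100
step 7 [3.5y] swap r/2=194/6161: DF=(1 − 194/6161·(0.976700+0.930600+0.894700+0.881600+0.853300+0.818100))/(1+194/6161) = 403/500 ≈ 0.806000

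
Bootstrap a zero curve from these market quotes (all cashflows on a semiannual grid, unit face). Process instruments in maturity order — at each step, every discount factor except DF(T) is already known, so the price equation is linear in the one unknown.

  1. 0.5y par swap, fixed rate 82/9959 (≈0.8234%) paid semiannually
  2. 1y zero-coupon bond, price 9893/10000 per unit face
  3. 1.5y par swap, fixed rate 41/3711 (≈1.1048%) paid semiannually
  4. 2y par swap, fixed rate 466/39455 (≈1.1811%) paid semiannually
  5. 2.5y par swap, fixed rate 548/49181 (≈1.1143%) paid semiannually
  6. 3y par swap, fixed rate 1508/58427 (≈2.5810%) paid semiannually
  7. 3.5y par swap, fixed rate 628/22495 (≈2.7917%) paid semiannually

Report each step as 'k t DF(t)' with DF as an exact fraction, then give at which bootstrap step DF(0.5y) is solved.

1 1/2 9959/10000
2 1 9893/10000
3 3/2 2459/2500
4 2 9767/10000
5 5/2 4863/5000
6 3 4623/5000
7 7/2 4529/5000
DF(0.5y) is solved at step 1

step 1 [0.5y] swap r/2=41/9959: DF=(1 − 41/9959·(0))/(1+41/9959) = 9959/10000 ≈ 0.995900
step 2 [1y] zero: DF = P = 9893/10000 ≈ 0.989300
step 3 [1.5y] swap r/2=41/7422: DF=(1 − 41/7422·(0.995900+0.989300))/(1+41/7422) = 2459/2500 ≈ 0.983600
step 4 [2y] swap r/2=233/39455: DF=(1 − 233/39455·(0.995900+0.989300+0.983600))/(1+233/39455) = 9767/10000 ≈ 0.976700
step 5 [2.5y] swap r/2=274/49181: DF=(1 − 274/49181·(0.995900+0.989300+0.983600+0.976700))/(1+274/49181) = 4863/5000 ≈ 0.972600
step 6 [3y] swap r/2=754/58427: DF=(1 − 754/58427·(0.995900+0.989300+0.983600+0.976700+0.972600))/(1+754/58427) = 4623/5000 ≈ 0.924600
step 7 [3.5y] swap r/2=314/22495: DF=(1 − 314/22495·(0.995900+0.989300+0.983600+0.976700+0.972600+0.924600))/(1+314/22495) = 4529/5000 ≈ 0.905800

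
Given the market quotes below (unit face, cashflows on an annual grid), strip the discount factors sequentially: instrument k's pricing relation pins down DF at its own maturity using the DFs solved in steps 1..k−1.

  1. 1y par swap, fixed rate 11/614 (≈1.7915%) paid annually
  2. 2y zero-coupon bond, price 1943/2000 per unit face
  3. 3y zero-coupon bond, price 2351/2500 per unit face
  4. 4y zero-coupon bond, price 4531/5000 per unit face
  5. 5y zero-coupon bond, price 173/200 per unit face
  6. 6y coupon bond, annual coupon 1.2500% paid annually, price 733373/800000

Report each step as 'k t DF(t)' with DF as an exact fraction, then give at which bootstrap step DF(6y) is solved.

1 1 614/625
2 2 1943/2000
3 3 2351/2500
4 4 4531/5000
5 5 173/200
6 6 4239/5000
DF(6y) is solved at step 6

step 1 [1y] swap r/1=11/614: DF=(1 − 11/614·(0))/(1+11/614) = 614/625 ≈ 0.982400
step 2 [2y] zero: DF = P = 1943/2000 ≈ 0.971500
step 3 [3y] zero: DF = P = 2351/2500 ≈ 0.940400
step 4 [4y] zero: DF = P = 4531/5000 ≈ 0.906200
step 5 [5y] zero: DF = P = 173/200 ≈ 0.865000
step 6 [6y] bond c/1=1/80: DF=(733373/800000 − 1/80·(0.982400+0.971500+0.940400+0.906200+0.865000))/(1+1/80) = 4239/5000 ≈ 0.847800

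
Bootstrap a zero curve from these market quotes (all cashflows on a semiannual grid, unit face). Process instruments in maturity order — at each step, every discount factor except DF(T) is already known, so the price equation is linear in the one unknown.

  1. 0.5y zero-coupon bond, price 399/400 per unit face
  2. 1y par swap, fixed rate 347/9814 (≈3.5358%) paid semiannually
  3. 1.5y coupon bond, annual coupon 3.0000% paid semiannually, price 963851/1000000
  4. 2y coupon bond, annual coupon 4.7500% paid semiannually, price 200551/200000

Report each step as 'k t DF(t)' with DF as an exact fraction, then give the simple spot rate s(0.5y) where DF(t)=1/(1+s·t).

step 1 [0.5y] zero: DF = P = 399/400 ≈ 0.997500
step 2 [1y] swap r/2=347/19628: DF=(1 − 347/19628·(0.997500))/(1+347/19628) = 9653/10000 ≈ 0.965300
step 3 [1.5y] bond c/2=3/200: DF=(963851/1000000 − 3/200·(0.997500+0.965300))/(1+3/200) = 4603/5000 ≈ 0.920600
step 4 [2y] bond c/2=19/800: DF=(200551/200000 − 19/800·(0.997500+0.965300+0.920600))/(1+19/800) = 4563/5000 ≈ 0.912600

1 1/2 399/400
2 1 9653/10000
3 3/2 4603/5000
4 2 4563/5000
s(0.5y) = (1/(399/400) − 1)/(1/2) = 2/399 ≈ 0.5013%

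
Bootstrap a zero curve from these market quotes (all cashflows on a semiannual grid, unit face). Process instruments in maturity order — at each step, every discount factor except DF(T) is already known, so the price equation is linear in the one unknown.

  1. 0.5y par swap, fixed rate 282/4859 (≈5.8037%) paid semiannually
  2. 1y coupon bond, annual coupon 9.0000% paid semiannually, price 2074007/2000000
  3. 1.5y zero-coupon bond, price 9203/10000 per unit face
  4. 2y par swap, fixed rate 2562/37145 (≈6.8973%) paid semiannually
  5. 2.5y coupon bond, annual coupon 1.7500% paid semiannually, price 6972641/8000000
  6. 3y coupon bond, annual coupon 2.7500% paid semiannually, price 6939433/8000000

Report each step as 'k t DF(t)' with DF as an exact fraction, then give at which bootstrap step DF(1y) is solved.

1 1/2 4859/5000
2 1 1901/2000
3 3/2 9203/10000
4 2 8719/10000
5 5/2 4159/5000
6 3 397/500
DF(1y) is solved at step 2

step 1 [0.5y] swap r/2=141/4859: DF=(1 − 141/4859·(0))/(1+141/4859) = 4859/5000 ≈ 0.971800
step 2 [1y] bond c/2=9/200: DF=(2074007/2000000 − 9/200·(0.971800))/(1+9/200) = 1901/2000 ≈ 0.950500
step 3 [1.5y] zero: DF = P = 9203/10000 ≈ 0.920300
step 4 [2y] swap r/2=1281/37145: DF=(1 − 1281/37145·(0.971800+0.950500+0.920300))/(1+1281/37145) = 8719/10000 ≈ 0.871900
step 5 [2.5y] bond c/2=7/800: DF=(6972641/8000000 − 7/800·(0.971800+0.950500+0.920300+0.871900))/(1+7/800) = 4159/5000 ≈ 0.831800
step 6 [3y] bond c/2=11/800: DF=(6939433/8000000 − 11/800·(0.971800+0.950500+0.920300+0.871900+0.831800))/(1+11/800) = 397/500 ≈ 0.794000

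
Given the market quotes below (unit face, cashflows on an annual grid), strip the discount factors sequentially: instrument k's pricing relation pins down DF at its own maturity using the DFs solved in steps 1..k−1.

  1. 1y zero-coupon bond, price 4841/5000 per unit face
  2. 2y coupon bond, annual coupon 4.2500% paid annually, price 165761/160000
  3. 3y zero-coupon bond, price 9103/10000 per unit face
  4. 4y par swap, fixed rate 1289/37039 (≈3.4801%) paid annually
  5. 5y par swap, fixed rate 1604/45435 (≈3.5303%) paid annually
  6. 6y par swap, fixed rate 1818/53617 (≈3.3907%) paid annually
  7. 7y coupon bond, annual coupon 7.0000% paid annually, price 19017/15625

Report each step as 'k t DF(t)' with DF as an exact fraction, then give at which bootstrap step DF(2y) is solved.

step 1 [1y] zero: DF = P = 4841/5000 ≈ 0.968200
step 2 [2y] bond c/1=17/400: DF=(165761/160000 − 17/400·(0.968200))/(1+17/400) = 9543/10000 ≈ 0.954300
step 3 [3y] zero: DF = P = 9103/10000 ≈ 0.910300
step 4 [4y] swap r/1=1289/37039: DF=(1 − 1289/37039·(0.968200+0.954300+0.910300))/(1+1289/37039) = 8711/10000 ≈ 0.871100
step 5 [5y] swap r/1=1604/45435: DF=(1 − 1604/45435·(0.968200+0.954300+0.910300+0.871100))/(1+1604/45435) = 2099/2500 ≈ 0.839600
step 6 [6y] swap r/1=1818/53617: DF=(1 − 1818/53617·(0.968200+0.954300+0.910300+0.871100+0.839600))/(1+1818/53617) = 4091/5000 ≈ 0.818200
step 7 [7y] bond c/1=7/100: DF=(19017/15625 − 7/100·(0.968200+0.954300+0.910300+0.871100+0.839600+0.818200))/(1+7/100) = 7867/10000 ≈ 0.786700

1 1 4841/5000
2 2 9543/10000
3 3 9103/10000
4 4 8711/10000
5 5 2099/2500
6 6 4091/5000
7 7 7867/10000
DF(2y) is solved at step 2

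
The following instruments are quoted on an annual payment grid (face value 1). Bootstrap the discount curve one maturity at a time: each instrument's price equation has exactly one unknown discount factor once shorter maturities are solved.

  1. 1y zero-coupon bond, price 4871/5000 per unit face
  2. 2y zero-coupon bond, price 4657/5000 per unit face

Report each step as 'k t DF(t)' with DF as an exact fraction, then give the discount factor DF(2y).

1 1 4871/5000
2 2 4657/5000
DF(2y) = 4657/5000 ≈ 0.931400

step 1 [1y] zero: DF = P = 4871/5000 ≈ 0.974200
step 2 [2y] zero: DF = P = 4657/5000 ≈ 0.931400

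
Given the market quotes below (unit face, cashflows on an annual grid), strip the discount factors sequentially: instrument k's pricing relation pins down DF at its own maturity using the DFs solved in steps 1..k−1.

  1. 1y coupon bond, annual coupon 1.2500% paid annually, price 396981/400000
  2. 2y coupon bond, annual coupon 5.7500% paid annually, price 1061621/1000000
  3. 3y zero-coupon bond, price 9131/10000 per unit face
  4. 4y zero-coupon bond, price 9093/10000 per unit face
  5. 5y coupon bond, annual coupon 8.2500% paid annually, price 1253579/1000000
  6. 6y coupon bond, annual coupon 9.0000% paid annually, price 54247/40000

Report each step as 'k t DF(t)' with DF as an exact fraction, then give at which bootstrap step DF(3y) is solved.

1 1 4901/5000
2 2 4753/5000
3 3 9131/10000
4 4 9093/10000
5 5 109/125
6 6 8623/10000
DF(3y) is solved at step 3

step 1 [1y] bond c/1=1/80: DF=(396981/400000 − 1/80·(0))/(1+1/80) = 4901/5000 ≈ 0.980200
step 2 [2y] bond c/1=23/400: DF=(1061621/1000000 − 23/400·(0.980200))/(1+23/400) = 4753/5000 ≈ 0.950600
step 3 [3y] zero: DF = P = 9131/10000 ≈ 0.913100
step 4 [4y] zero: DF = P = 9093/10000 ≈ 0.909300
step 5 [5y] bond c/1=33/400: DF=(1253579/1000000 − 33/400·(0.980200+0.950600+0.913100+0.909300))/(1+33/400) = 109/125 ≈ 0.872000
step 6 [6y] bond c/1=9/100: DF=(54247/40000 − 9/100·(0.980200+0.950600+0.913100+0.909300+0.872000))/(1+9/100) = 8623/10000 ≈ 0.862300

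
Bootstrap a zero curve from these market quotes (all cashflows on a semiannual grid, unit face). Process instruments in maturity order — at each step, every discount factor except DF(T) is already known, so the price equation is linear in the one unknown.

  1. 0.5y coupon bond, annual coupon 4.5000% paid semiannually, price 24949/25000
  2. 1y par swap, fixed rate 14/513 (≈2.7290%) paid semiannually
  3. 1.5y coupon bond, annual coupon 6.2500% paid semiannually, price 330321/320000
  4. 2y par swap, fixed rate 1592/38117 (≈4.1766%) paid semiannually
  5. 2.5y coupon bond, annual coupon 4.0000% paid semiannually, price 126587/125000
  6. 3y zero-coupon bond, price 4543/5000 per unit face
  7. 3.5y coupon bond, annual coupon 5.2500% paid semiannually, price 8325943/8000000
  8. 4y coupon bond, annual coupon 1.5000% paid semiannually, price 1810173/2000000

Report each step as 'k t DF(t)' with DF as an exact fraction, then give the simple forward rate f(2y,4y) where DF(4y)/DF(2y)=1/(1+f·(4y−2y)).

1 1/2 122/125
2 1 4867/5000
3 3/2 9419/10000
4 2 2301/2500
5 5/2 9181/10000
6 3 4543/5000
7 7/2 8699/10000
8 4 8499/10000
f(2y,4y) = ((2301/2500)/(8499/10000) − 1)/(2) = 235/5666 ≈ 4.1475%

step 1 [0.5y] bond c/2=9/400: DF=(24949/25000 − 9/400·(0))/(1+9/400) = 122/125 ≈ 0.976000
step 2 [1y] swap r/2=7/513: DF=(1 − 7/513·(0.976000))/(1+7/513) = 4867/5000 ≈ 0.973400
step 3 [1.5y] bond c/2=1/32: DF=(330321/320000 − 1/32·(0.976000+0.973400))/(1+1/32) = 9419/10000 ≈ 0.941900
step 4 [2y] swap r/2=796/38117: DF=(1 − 796/38117·(0.976000+0.973400+0.941900))/(1+796/38117) = 2301/2500 ≈ 0.920400
step 5 [2.5y] bond c/2=1/50: DF=(126587/125000 − 1/50·(0.976000+0.973400+0.941900+0.920400))/(1+1/50) = 9181/10000 ≈ 0.918100
step 6 [3y] zero: DF = P = 4543/5000 ≈ 0.908600
step 7 [3.5y] bond c/2=21/800: DF=(8325943/8000000 − 21/800·(0.976000+0.973400+0.941900+0.920400+0.918100+0.908600))/(1+21/800) = 8699/10000 ≈ 0.869900
step 8 [4y] bond c/2=3/400: DF=(1810173/2000000 − 3/400·(0.976000+0.973400+0.941900+0.920400+0.918100+0.908600+0.869900))/(1+3/400) = 8499/10000 ≈ 0.849900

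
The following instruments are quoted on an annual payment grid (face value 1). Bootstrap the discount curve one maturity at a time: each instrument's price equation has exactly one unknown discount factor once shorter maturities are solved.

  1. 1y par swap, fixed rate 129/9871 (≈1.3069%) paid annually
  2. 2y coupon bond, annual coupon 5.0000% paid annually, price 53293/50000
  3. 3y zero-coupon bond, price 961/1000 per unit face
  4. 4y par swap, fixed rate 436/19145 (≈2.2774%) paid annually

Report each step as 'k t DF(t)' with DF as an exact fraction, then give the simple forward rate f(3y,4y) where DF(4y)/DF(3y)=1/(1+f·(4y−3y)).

step 1 [1y] swap r/1=129/9871: DF=(1 − 129/9871·(0))/(1+129/9871) = 9871/10000 ≈ 0.987100
step 2 [2y] bond c/1=1/20: DF=(53293/50000 − 1/20·(0.987100))/(1+1/20) = 9681/10000 ≈ 0.968100
step 3 [3y] zero: DF = P = 961/1000 ≈ 0.961000
step 4 [4y] swap r/1=436/19145: DF=(1 − 436/19145·(0.987100+0.968100+0.961000))/(1+436/19145) = 1141/1250 ≈ 0.912800

1 1 9871/10000
2 2 9681/10000
3 3 961/1000
4 4 1141/1250
f(3y,4y) = ((961/1000)/(1141/1250) − 1)/(1) = 241/4564 ≈ 5.2805%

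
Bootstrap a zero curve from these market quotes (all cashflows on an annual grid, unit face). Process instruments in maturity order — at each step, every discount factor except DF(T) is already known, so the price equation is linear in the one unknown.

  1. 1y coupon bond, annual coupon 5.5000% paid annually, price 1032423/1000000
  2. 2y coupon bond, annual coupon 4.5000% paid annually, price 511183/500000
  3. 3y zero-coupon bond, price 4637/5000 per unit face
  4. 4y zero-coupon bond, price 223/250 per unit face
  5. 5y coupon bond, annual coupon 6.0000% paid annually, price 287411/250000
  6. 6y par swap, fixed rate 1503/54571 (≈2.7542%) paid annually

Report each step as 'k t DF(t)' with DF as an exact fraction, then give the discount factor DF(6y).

1 1 4893/5000
2 2 4681/5000
3 3 4637/5000
4 4 223/250
5 5 2183/2500
6 6 8497/10000
DF(6y) = 8497/10000 ≈ 0.849700

step 1 [1y] bond c/1=11/200: DF=(1032423/1000000 − 11/200·(0))/(1+11/200) = 4893/5000 ≈ 0.978600
step 2 [2y] bond c/1=9/200: DF=(511183/500000 − 9/200·(0.978600))/(1+9/200) = 4681/5000 ≈ 0.936200
step 3 [3y] zero: DF = P = 4637/5000 ≈ 0.927400
step 4 [4y] zero: DF = P = 223/250 ≈ 0.892000
step 5 [5y] bond c/1=3/50: DF=(287411/250000 − 3/50·(0.978600+0.936200+0.927400+0.892000))/(1+3/50) = 2183/2500 ≈ 0.873200
step 6 [6y] swap r/1=1503/54571: DF=(1 − 1503/54571·(0.978600+0.936200+0.927400+0.892000+0.873200))/(1+1503/54571) = 8497/10000 ≈ 0.849700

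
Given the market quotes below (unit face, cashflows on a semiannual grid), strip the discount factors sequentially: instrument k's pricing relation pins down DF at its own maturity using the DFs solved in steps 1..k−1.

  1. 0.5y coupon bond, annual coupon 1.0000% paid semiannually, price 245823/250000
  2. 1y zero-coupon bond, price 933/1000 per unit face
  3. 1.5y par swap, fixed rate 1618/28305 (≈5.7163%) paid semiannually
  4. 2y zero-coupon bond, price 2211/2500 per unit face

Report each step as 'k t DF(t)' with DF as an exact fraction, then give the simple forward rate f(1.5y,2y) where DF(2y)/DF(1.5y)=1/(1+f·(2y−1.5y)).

step 1 [0.5y] bond c/2=1/200: DF=(245823/250000 − 1/200·(0))/(1+1/200) = 1223/1250 ≈ 0.978400
step 2 [1y] zero: DF = P = 933/1000 ≈ 0.933000
step 3 [1.5y] swap r/2=809/28305: DF=(1 − 809/28305·(0.978400+0.933000))/(1+809/28305) = 9191/10000 ≈ 0.919100
step 4 [2y] zero: DF = P = 2211/2500 ≈ 0.884400

1 1/2 1223/1250
2 1 933/1000
3 3/2 9191/10000
4 2 2211/2500
f(1.5y,2y) = ((9191/10000)/(2211/2500) − 1)/(1/2) = 347/4422 ≈ 7.8471%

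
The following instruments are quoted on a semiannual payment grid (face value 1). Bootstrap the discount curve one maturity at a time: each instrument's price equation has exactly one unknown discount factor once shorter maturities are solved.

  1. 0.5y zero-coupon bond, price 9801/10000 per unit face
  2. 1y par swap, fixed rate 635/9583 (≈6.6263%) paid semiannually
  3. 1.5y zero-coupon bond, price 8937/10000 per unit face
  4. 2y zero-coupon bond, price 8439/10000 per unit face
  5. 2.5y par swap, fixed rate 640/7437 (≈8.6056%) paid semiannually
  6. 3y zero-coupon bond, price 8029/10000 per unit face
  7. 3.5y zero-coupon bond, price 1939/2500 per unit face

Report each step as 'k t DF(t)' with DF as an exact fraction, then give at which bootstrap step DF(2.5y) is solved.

1 1/2 9801/10000
2 1 1873/2000
3 3/2 8937/10000
4 2 8439/10000
5 5/2 101/125
6 3 8029/10000
7 7/2 1939/2500
DF(2.5y) is solved at step 5

step 1 [0.5y] zero: DF = P = 9801/10000 ≈ 0.980100
step 2 [1y] swap r/2=635/19166: DF=(1 − 635/19166·(0.980100))/(1+635/19166) = 1873/2000 ≈ 0.936500
step 3 [1.5y] zero: DF = P = 8937/10000 ≈ 0.893700
step 4 [2y] zero: DF = P = 8439/10000 ≈ 0.843900
step 5 [2.5y] swap r/2=320/7437: DF=(1 − 320/7437·(0.980100+0.936500+0.893700+0.843900))/(1+320/7437) = 101/125 ≈ 0.808000
step 6 [3y] zero: DF = P = 8029/10000 ≈ 0.802900
step 7 [3.5y] zero: DF = P = 1939/2500 ≈ 0.775600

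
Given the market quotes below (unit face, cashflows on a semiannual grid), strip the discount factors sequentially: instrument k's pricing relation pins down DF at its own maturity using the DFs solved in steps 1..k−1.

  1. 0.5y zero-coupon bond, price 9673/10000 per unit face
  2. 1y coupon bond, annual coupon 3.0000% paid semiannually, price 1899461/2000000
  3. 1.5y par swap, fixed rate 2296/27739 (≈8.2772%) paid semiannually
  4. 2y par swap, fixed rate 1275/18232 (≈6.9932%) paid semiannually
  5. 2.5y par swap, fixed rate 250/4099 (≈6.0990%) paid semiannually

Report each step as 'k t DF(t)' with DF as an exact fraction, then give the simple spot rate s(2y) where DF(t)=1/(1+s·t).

1 1/2 9673/10000
2 1 4607/5000
3 3/2 2213/2500
4 2 349/400
5 5/2 69/80
s(2y) = (1/(349/400) − 1)/(2) = 51/698 ≈ 7.3066%

step 1 [0.5y] zero: DF = P = 9673/10000 ≈ 0.967300
step 2 [1y] bond c/2=3/200: DF=(1899461/2000000 − 3/200·(0.967300))/(1+3/200) = 4607/5000 ≈ 0.921400
step 3 [1.5y] swap r/2=1148/27739: DF=(1 − 1148/27739·(0.967300+0.921400))/(1+1148/27739) = 2213/2500 ≈ 0.885200
step 4 [2y] swap r/2=1275/36464: DF=(1 − 1275/36464·(0.967300+0.921400+0.885200))/(1+1275/36464) = 349/400 ≈ 0.872500
step 5 [2.5y] swap r/2=125/4099: DF=(1 − 125/4099·(0.967300+0.921400+0.885200+0.872500))/(1+125/4099) = 69/80 ≈ 0.862500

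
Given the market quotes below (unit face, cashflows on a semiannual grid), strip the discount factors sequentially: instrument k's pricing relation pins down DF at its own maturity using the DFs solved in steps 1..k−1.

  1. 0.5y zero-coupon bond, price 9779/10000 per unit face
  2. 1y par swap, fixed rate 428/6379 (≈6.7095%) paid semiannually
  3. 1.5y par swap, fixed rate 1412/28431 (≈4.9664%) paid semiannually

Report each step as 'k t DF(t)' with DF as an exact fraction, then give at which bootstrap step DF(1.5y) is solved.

1 1/2 9779/10000
2 1 4679/5000
3 3/2 4647/5000
DF(1.5y) is solved at step 3

step 1 [0.5y] zero: DF = P = 9779/10000 ≈ 0.977900
step 2 [1y] swap r/2=214/6379: DF=(1 − 214/6379·(0.977900))/(1+214/6379) = 4679/5000 ≈ 0.935800
step 3 [1.5y] swap r/2=706/28431: DF=(1 − 706/28431·(0.977900+0.935800))/(1+706/28431) = 4647/5000 ≈ 0.929400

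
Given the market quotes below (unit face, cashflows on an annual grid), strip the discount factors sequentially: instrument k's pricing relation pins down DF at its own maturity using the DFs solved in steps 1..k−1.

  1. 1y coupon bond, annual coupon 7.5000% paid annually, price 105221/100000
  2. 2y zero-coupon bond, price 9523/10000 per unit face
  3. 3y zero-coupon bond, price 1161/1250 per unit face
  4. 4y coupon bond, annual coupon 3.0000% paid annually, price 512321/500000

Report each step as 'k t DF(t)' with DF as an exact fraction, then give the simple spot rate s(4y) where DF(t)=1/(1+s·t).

step 1 [1y] bond c/1=3/40: DF=(105221/100000 − 3/40·(0))/(1+3/40) = 2447/2500 ≈ 0.978800
step 2 [2y] zero: DF = P = 9523/10000 ≈ 0.952300
step 3 [3y] zero: DF = P = 1161/1250 ≈ 0.928800
step 4 [4y] bond c/1=3/100: DF=(512321/500000 − 3/100·(0.978800+0.952300+0.928800))/(1+3/100) = 1823/2000 ≈ 0.911500

1 1 2447/2500
2 2 9523/10000
3 3 1161/1250
4 4 1823/2000
s(4y) = (1/(1823/2000) − 1)/(4) = 177/7292 ≈ 2.4273%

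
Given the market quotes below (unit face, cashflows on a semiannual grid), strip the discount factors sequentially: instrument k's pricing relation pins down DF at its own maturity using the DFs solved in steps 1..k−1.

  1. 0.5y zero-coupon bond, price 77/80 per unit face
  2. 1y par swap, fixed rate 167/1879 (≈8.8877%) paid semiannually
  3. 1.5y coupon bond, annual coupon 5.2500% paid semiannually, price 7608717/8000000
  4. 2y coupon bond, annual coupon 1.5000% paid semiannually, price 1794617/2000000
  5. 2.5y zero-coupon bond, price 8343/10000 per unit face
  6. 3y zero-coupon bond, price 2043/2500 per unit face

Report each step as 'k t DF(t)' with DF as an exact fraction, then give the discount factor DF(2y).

step 1 [0.5y] zero: DF = P = 77/80 ≈ 0.962500
step 2 [1y] swap r/2=167/3758: DF=(1 − 167/3758·(0.962500))/(1+167/3758) = 1833/2000 ≈ 0.916500
step 3 [1.5y] bond c/2=21/800: DF=(7608717/8000000 − 21/800·(0.962500+0.916500))/(1+21/800) = 8787/10000 ≈ 0.878700
step 4 [2y] bond c/2=3/400: DF=(1794617/2000000 − 3/400·(0.962500+0.916500+0.878700))/(1+3/400) = 8701/10000 ≈ 0.870100
step 5 [2.5y] zero: DF = P = 8343/10000 ≈ 0.834300
step 6 [3y] zero: DF = P = 2043/2500 ≈ 0.817200

1 1/2 77/80
2 1 1833/2000
3 3/2 8787/10000
4 2 8701/10000
5 5/2 8343/10000
6 3 2043/2500
DF(2y) = 8701/10000 ≈ 0.870100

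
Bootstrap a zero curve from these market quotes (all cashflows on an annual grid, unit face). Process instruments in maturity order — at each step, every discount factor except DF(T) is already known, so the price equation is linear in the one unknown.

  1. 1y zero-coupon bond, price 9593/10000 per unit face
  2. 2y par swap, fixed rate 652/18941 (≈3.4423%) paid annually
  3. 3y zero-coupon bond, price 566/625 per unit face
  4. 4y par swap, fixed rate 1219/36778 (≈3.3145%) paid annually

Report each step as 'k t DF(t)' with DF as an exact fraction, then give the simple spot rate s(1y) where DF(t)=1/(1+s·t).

1 1 9593/10000
2 2 2337/2500
3 3 566/625
4 4 8781/10000
s(1y) = (1/(9593/10000) − 1)/(1) = 407/9593 ≈ 4.2427%

step 1 [1y] zero: DF = P = 9593/10000 ≈ 0.959300
step 2 [2y] swap r/1=652/18941: DF=(1 − 652/18941·(0.959300))/(1+652/18941) = 2337/2500 ≈ 0.934800
step 3 [3y] zero: DF = P = 566/625 ≈ 0.905600
step 4 [4y] swap r/1=1219/36778: DF=(1 − 1219/36778·(0.959300+0.934800+0.905600))/(1+1219/36778) = 8781/10000 ≈ 0.878100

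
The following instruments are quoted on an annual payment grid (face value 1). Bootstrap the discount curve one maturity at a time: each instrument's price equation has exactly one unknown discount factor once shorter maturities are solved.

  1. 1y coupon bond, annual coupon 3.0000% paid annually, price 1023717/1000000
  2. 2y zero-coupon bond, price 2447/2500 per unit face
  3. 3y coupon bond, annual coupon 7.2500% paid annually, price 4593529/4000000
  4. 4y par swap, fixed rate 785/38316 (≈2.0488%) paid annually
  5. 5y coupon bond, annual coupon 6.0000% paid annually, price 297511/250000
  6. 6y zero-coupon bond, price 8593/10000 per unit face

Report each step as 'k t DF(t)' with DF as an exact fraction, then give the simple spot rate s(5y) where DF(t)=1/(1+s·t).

step 1 [1y] bond c/1=3/100: DF=(1023717/1000000 − 3/100·(0))/(1+3/100) = 9939/10000 ≈ 0.993900
step 2 [2y] zero: DF = P = 2447/2500 ≈ 0.978800
step 3 [3y] bond c/1=29/400: DF=(4593529/4000000 − 29/400·(0.993900+0.978800))/(1+29/400) = 4687/5000 ≈ 0.937400
step 4 [4y] swap r/1=785/38316: DF=(1 − 785/38316·(0.993900+0.978800+0.937400))/(1+785/38316) = 1843/2000 ≈ 0.921500
step 5 [5y] bond c/1=3/50: DF=(297511/250000 − 3/50·(0.993900+0.978800+0.937400+0.921500))/(1+3/50) = 4529/5000 ≈ 0.905800
step 6 [6y] zero: DF = P = 8593/10000 ≈ 0.859300

1 1 9939/10000
2 2 2447/2500
3 3 4687/5000
4 4 1843/2000
5 5 4529/5000
6 6 8593/10000
s(5y) = (1/(4529/5000) − 1)/(5) = 471/22645 ≈ 2.0799%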